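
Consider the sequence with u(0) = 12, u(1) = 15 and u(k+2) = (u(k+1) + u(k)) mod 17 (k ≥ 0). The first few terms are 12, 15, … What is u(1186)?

Listing terms: u(0) = 12,  u(1) = 15,  u(2) = 10,  u(3) = 8,  u(4) = 1,  u(5) = 9,  u(6) = 10,  u(7) = 2,  u(8) = 12,  u(9) = 14,  u(10) = 9,  u(11) = 6,  u(12) = 15,  u(13) = 4,  u(14) = 2,  u(15) = 6,  u(16) = 8,  u(17) = 14,  u(18) = 5,  u(19) = 2,  u(20) = 7,  u(21) = 9,  u(22) = 16,  u(23) = 8,  u(24) = 7,  u(25) = 15,  u(26) = 5,  u(27) = 3,  u(28) = 8,  u(29) = 11,  u(30) = 2,  u(31) = 13,  u(32) = 15,  u(33) = 11,  u(34) = 9,  u(35) = 3,  u(36) = 12,  u(37) = 15.
Since (u(36), u(37)) = (u(0), u(1)) = (12, 15) (two consecutive terms determine the rest), the sequence is periodic with period 36.
So u(1186) = u(0 + ((1186-0) mod 36)) = u(34) = 9.

9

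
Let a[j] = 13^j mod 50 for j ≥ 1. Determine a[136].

Listing terms: a[1] = 13; a[2] = 19; a[3] = 47; a[4] = 11; a[5] = 43; a[6] = 9; a[7] = 17; a[8] = 21; a[9] = 23; a[10] = 49; a[11] = 37; a[12] = 31; a[13] = 3; a[14] = 39; a[15] = 7; a[16] = 41; a[17] = 33; a[18] = 29; a[19] = 27; a[20] = 1; a[21] = 13.
Since a[21] = a[1] = 13, the sequence is periodic with period 20.
So a[136] = a[1 + ((136-1) mod 20)] = a[16] = 41.

41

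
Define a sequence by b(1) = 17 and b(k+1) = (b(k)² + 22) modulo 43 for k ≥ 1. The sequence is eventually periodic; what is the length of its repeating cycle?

6

Listing terms: b(1) = 17,  b(2) = 10,  b(3) = 36,  b(4) = 28,  b(5) = 32,  b(6) = 14,  b(7) = 3,  b(8) = 31,  b(9) = 37,  b(10) = 15,  b(11) = 32.
Since b(11) = b(5) = 32, the sequence is eventually periodic: after a pre-period of length 4 it cycles with period 6.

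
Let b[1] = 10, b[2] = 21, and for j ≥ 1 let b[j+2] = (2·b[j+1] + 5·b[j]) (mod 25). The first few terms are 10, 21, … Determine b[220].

9

Listing terms: b[1] = 10; b[2] = 21; b[3] = 17; b[4] = 14; b[5] = 13; b[6] = 21; b[7] = 7; b[8] = 19; b[9] = 23; b[10] = 16; b[11] = 22; b[12] = 24; b[13] = 8; b[14] = 11; b[15] = 12; b[16] = 4; b[17] = 18; b[18] = 6; b[19] = 2; b[20] = 9; b[21] = 3; b[22] = 1; b[23] = 17; b[24] = 14.
Since (b[23], b[24]) = (b[3], b[4]) = (17, 14) (two consecutive terms determine the rest), the sequence is eventually periodic: after a pre-period of length 2 it cycles with period 20.
For j ≥ 3, b[j] depends only on (j - 3) mod 20. (220 - 3) mod 20 = 17, so b[220] = b[20] = 9.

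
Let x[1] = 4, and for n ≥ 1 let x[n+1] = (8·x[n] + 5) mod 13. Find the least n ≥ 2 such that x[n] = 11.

2

x[1] = 4, x[2] = 11, x[3] = 2, x[4] = 8, x[5] = 4.
Since x[5] = x[1] = 4, the sequence is periodic with period 4.
The value 11 first appears (with n ≥ 2) at x[2].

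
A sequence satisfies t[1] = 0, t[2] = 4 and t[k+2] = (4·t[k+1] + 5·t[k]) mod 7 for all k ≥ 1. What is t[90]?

t[1] = 0, t[2] = 4, t[3] = 2, t[4] = 0, t[5] = 3, t[6] = 5, t[7] = 0, t[8] = 4.
The sequence repeats with period 6.
(90 - 1) mod 6 = 5, so t[90] = t[6] = 5.

5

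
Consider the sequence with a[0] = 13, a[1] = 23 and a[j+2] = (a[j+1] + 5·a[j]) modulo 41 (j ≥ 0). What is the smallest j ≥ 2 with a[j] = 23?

We have a[0] = 13; a[1] = 23; a[2] = 6; a[3] = 39; a[4] = 28; a[5] = 18; a[6] = 35; a[7] = 2; a[8] = 13; a[9] = 23.
The sequence repeats with period 8.
The value 23 next appears (with j ≥ 2) at a[9].

9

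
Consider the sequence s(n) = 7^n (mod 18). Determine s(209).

Computing terms: s(0) = 1,  s(1) = 7,  s(2) = 13,  s(3) = 1.
Since s(3) = s(0) = 1, the sequence is periodic with period 3.
(209 - 0) mod 3 = 2, so s(209) = s(2) = 13.

13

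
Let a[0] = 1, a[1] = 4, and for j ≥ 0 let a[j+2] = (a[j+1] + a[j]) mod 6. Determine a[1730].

5

We have a[0] = 1,  a[1] = 4,  a[2] = 5,  a[3] = 3,  a[4] = 2,  a[5] = 5,  a[6] = 1,  a[7] = 0,  a[8] = 1,  a[9] = 1,  a[10] = 2,  a[11] = 3,  a[12] = 5,  a[13] = 2,  a[14] = 1,  a[15] = 3,  a[16] = 4,  a[17] = 1,  a[18] = 5,  a[19] = 0,  a[20] = 5,  a[21] = 5,  a[22] = 4,  a[23] = 3,  a[24] = 1,  a[25] = 4.
The sequence repeats with period 24.
So a[1730] = a[0 + ((1730-0) mod 24)] = a[2] = 5.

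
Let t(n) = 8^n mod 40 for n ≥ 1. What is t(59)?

32

We have t(1) = 8,  t(2) = 24,  t(3) = 32,  t(4) = 16,  t(5) = 8.
The sequence repeats with period 4.
So t(59) = t(1 + ((59-1) mod 4)) = t(3) = 32.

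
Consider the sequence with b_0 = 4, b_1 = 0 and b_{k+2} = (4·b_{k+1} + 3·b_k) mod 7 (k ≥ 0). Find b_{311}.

3

Computing terms: b_0 = 4, b_1 = 0, b_2 = 5, b_3 = 6, b_4 = 4, b_5 = 6, b_6 = 1, b_7 = 1, b_8 = 0, b_9 = 3, b_{10} = 5, b_{11} = 1, b_{12} = 5, b_{13} = 2, b_{14} = 2, b_{15} = 0, b_{16} = 6, b_{17} = 3, b_{18} = 2, b_{19} = 3, b_{20} = 4, b_{21} = 4, b_{22} = 0.
Since (b_{21}, b_{22}) = (b_0, b_1) = (4, 0) (two consecutive terms determine the rest), the sequence is periodic with period 21.
(311 - 0) mod 21 = 17, so b_{311} = b_{17} = 3.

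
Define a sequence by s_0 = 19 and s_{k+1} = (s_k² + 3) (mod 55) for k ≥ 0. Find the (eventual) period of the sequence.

3

Computing terms: s_0 = 19,  s_1 = 34,  s_2 = 4,  s_3 = 19.
The sequence repeats with period 3.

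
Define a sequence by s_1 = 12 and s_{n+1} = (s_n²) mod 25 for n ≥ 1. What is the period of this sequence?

Listing terms: s_1 = 12, s_2 = 19, s_3 = 11, s_4 = 21, s_5 = 16, s_6 = 6, s_7 = 11.
Since s_7 = s_3 = 11, the sequence is eventually periodic: after a pre-period of length 2 it cycles with period 4.

4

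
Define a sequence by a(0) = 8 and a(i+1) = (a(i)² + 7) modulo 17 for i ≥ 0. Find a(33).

Listing terms: a(0) = 8, a(1) = 3, a(2) = 16, a(3) = 8.
Since a(3) = a(0) = 8, the sequence is periodic with period 3.
So a(33) = a(0 + ((33-0) mod 3)) = a(0) = 8.

8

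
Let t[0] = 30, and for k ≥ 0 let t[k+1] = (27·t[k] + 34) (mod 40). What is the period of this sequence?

t[0] = 30; t[1] = 4; t[2] = 22; t[3] = 28; t[4] = 30.
The sequence repeats with period 4.

4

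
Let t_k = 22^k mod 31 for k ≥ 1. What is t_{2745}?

t_1 = 22,  t_2 = 19,  t_3 = 15,  t_4 = 20,  t_5 = 6,  t_6 = 8,  t_7 = 21,  t_8 = 28,  t_9 = 27,  t_{10} = 5,  t_{11} = 17,  t_{12} = 2,  t_{13} = 13,  t_{14} = 7,  t_{15} = 30,  t_{16} = 9,  t_{17} = 12,  t_{18} = 16,  t_{19} = 11,  t_{20} = 25,  t_{21} = 23,  t_{22} = 10,  t_{23} = 3,  t_{24} = 4,  t_{25} = 26,  t_{26} = 14,  t_{27} = 29,  t_{28} = 18,  t_{29} = 24,  t_{30} = 1,  t_{31} = 22.
The sequence repeats with period 30.
(2745 - 1) mod 30 = 14, so t_{2745} = t_{15} = 30.

30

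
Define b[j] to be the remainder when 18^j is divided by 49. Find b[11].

30

Computing terms: b[1] = 18,  b[2] = 30,  b[3] = 1,  b[4] = 18.
Since b[4] = b[1] = 18, the sequence is periodic with period 3.
(11 - 1) mod 3 = 1, so b[11] = b[2] = 30.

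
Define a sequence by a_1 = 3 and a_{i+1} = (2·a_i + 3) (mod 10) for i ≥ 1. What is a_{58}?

Computing terms: a_1 = 3, a_2 = 9, a_3 = 1, a_4 = 5, a_5 = 3.
The sequence repeats with period 4.
So a_{58} = a_{1 + ((58-1) mod 4)} = a_2 = 9.

9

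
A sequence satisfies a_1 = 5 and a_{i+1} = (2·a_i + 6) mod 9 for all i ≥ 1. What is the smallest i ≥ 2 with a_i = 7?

Computing terms: a_1 = 5, a_2 = 7, a_3 = 2, a_4 = 1, a_5 = 8, a_6 = 4, a_7 = 5.
Since a_7 = a_1 = 5, the sequence is periodic with period 6.
The value 7 first appears (with i ≥ 2) at a_2.

2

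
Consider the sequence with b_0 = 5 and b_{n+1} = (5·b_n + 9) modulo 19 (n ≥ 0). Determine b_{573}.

Listing terms: b_0 = 5, b_1 = 15, b_2 = 8, b_3 = 11, b_4 = 7, b_5 = 6, b_6 = 1, b_7 = 14, b_8 = 3, b_9 = 5.
Since b_9 = b_0 = 5, the sequence is periodic with period 9.
(573 - 0) mod 9 = 6, so b_{573} = b_6 = 1.

1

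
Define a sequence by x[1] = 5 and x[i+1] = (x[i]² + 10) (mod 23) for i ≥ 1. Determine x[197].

18

x[1] = 5,  x[2] = 12,  x[3] = 16,  x[4] = 13,  x[5] = 18,  x[6] = 12.
Since x[6] = x[2] = 12, the sequence is eventually periodic: after a pre-period of length 1 it cycles with period 4.
For i ≥ 2, x[i] depends only on (i - 2) mod 4. (197 - 2) mod 4 = 3, so x[197] = x[5] = 18.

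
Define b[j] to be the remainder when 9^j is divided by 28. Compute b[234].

1

Computing terms: b[0] = 1, b[1] = 9, b[2] = 25, b[3] = 1.
The sequence repeats with period 3.
So b[234] = b[0 + ((234-0) mod 3)] = b[0] = 1.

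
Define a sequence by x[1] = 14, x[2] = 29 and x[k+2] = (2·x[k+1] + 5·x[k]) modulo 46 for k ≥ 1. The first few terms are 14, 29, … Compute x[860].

29

x[1] = 14, x[2] = 29, x[3] = 36, x[4] = 33, x[5] = 16, x[6] = 13, x[7] = 14, x[8] = 1, x[9] = 26, x[10] = 11, x[11] = 14, x[12] = 37, x[13] = 6, x[14] = 13, x[15] = 10, x[16] = 39, x[17] = 36, x[18] = 37, x[19] = 24, x[20] = 3, x[21] = 34, x[22] = 37, x[23] = 14, x[24] = 29.
Since (x[23], x[24]) = (x[1], x[2]) = (14, 29) (two consecutive terms determine the rest), the sequence is periodic with period 22.
So x[860] = x[1 + ((860-1) mod 22)] = x[2] = 29.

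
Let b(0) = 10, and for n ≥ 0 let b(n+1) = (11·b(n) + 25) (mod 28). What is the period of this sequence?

6

We have b(0) = 10; b(1) = 23; b(2) = 26; b(3) = 3; b(4) = 2; b(5) = 19; b(6) = 10.
Since b(6) = b(0) = 10, the sequence is periodic with period 6.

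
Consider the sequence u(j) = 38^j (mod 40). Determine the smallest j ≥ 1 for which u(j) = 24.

6

u(0) = 1; u(1) = 38; u(2) = 4; u(3) = 32; u(4) = 16; u(5) = 8; u(6) = 24; u(7) = 32.
Since u(7) = u(3) = 32, the sequence is eventually periodic: after a pre-period of length 3 it cycles with period 4.
The value 24 first appears (with j ≥ 1) at u(6).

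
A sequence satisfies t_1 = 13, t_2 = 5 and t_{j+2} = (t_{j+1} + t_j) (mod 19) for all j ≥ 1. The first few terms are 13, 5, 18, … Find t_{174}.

1

We have t_1 = 13,  t_2 = 5,  t_3 = 18,  t_4 = 4,  t_5 = 3,  t_6 = 7,  t_7 = 10,  t_8 = 17,  t_9 = 8,  t_{10} = 6,  t_{11} = 14,  t_{12} = 1,  t_{13} = 15,  t_{14} = 16,  t_{15} = 12,  t_{16} = 9,  t_{17} = 2,  t_{18} = 11,  t_{19} = 13,  t_{20} = 5.
Since (t_{19}, t_{20}) = (t_1, t_2) = (13, 5) (two consecutive terms determine the rest), the sequence is periodic with period 18.
So t_{174} = t_{1 + ((174-1) mod 18)} = t_{12} = 1.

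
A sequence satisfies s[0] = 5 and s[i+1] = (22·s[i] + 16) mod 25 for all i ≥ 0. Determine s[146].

8

We have s[0] = 5; s[1] = 1; s[2] = 13; s[3] = 2; s[4] = 10; s[5] = 11; s[6] = 8; s[7] = 17; s[8] = 15; s[9] = 21; s[10] = 3; s[11] = 7; s[12] = 20; s[13] = 6; s[14] = 23; s[15] = 22; s[16] = 0; s[17] = 16; s[18] = 18; s[19] = 12; s[20] = 5.
The sequence repeats with period 20.
(146 - 0) mod 20 = 6, so s[146] = s[6] = 8.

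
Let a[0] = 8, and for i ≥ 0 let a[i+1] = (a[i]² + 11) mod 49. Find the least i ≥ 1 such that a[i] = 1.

a[0] = 8, a[1] = 26, a[2] = 1, a[3] = 12, a[4] = 8.
The sequence repeats with period 4.
The value 1 first appears (with i ≥ 1) at a[2].

2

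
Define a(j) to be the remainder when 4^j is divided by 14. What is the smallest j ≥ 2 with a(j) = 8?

Listing terms: a(1) = 4; a(2) = 2; a(3) = 8; a(4) = 4.
The sequence repeats with period 3.
The value 8 first appears (with j ≥ 2) at a(3).

3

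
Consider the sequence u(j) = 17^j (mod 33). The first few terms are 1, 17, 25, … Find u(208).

4

We have u(0) = 1,  u(1) = 17,  u(2) = 25,  u(3) = 29,  u(4) = 31,  u(5) = 32,  u(6) = 16,  u(7) = 8,  u(8) = 4,  u(9) = 2,  u(10) = 1.
The sequence repeats with period 10.
(208 - 0) mod 10 = 8, so u(208) = u(8) = 4.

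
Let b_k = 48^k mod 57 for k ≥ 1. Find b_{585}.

Listing terms: b_1 = 48; b_2 = 24; b_3 = 12; b_4 = 6; b_5 = 3; b_6 = 30; b_7 = 15; b_8 = 36; b_9 = 18; b_{10} = 9; b_{11} = 33; b_{12} = 45; b_{13} = 51; b_{14} = 54; b_{15} = 27; b_{16} = 42; b_{17} = 21; b_{18} = 39; b_{19} = 48.
Since b_{19} = b_1 = 48, the sequence is periodic with period 18.
So b_{585} = b_{1 + ((585-1) mod 18)} = b_9 = 18.

18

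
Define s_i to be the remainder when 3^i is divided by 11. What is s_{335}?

Computing terms: s_0 = 1, s_1 = 3, s_2 = 9, s_3 = 5, s_4 = 4, s_5 = 1.
The sequence repeats with period 5.
(335 - 0) mod 5 = 0, so s_{335} = s_0 = 1.

1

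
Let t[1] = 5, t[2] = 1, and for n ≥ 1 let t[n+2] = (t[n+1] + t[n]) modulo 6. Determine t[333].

t[1] = 5; t[2] = 1; t[3] = 0; t[4] = 1; t[5] = 1; t[6] = 2; t[7] = 3; t[8] = 5; t[9] = 2; t[10] = 1; t[11] = 3; t[12] = 4; t[13] = 1; t[14] = 5; t[15] = 0; t[16] = 5; t[17] = 5; t[18] = 4; t[19] = 3; t[20] = 1; t[21] = 4; t[22] = 5; t[23] = 3; t[24] = 2; t[25] = 5; t[26] = 1.
The sequence repeats with period 24.
(333 - 1) mod 24 = 20, so t[333] = t[21] = 4.

4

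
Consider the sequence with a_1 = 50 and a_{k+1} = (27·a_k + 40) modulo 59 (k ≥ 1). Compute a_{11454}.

We have a_1 = 50,  a_2 = 33,  a_3 = 46,  a_4 = 43,  a_5 = 21,  a_6 = 17,  a_7 = 27,  a_8 = 2,  a_9 = 35,  a_{10} = 41,  a_{11} = 26,  a_{12} = 34,  a_{13} = 14,  a_{14} = 5,  a_{15} = 57,  a_{16} = 45,  a_{17} = 16,  a_{18} = 0,  a_{19} = 40,  a_{20} = 58,  a_{21} = 13,  a_{22} = 37,  a_{23} = 36,  a_{24} = 9,  a_{25} = 47,  a_{26} = 11,  a_{27} = 42,  a_{28} = 53,  a_{29} = 55,  a_{30} = 50.
Since a_{30} = a_1 = 50, the sequence is periodic with period 29.
So a_{11454} = a_{1 + ((11454-1) mod 29)} = a_{28} = 53.

53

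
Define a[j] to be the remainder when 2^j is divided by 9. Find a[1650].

1

Computing terms: a[1] = 2,  a[2] = 4,  a[3] = 8,  a[4] = 7,  a[5] = 5,  a[6] = 1,  a[7] = 2.
The sequence repeats with period 6.
So a[1650] = a[1 + ((1650-1) mod 6)] = a[6] = 1.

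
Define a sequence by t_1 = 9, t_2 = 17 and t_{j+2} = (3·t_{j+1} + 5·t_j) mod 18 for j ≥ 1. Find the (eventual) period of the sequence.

We have t_1 = 9, t_2 = 17, t_3 = 6, t_4 = 13, t_5 = 15, t_6 = 2, t_7 = 9, t_8 = 1, t_9 = 12, t_{10} = 5, t_{11} = 3, t_{12} = 16, t_{13} = 9, t_{14} = 17.
Since (t_{13}, t_{14}) = (t_1, t_2) = (9, 17) (two consecutive terms determine the rest), the sequence is periodic with period 12.

12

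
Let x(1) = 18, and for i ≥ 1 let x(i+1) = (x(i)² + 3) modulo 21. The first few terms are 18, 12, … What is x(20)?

x(1) = 18; x(2) = 12; x(3) = 0; x(4) = 3; x(5) = 12.
Since x(5) = x(2) = 12, the sequence is eventually periodic: after a pre-period of length 1 it cycles with period 3.
For i ≥ 2, x(i) depends only on (i - 2) mod 3. (20 - 2) mod 3 = 0, so x(20) = x(2) = 12.

12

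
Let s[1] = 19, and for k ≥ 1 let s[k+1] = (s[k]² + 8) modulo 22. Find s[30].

11

Listing terms: s[1] = 19,  s[2] = 17,  s[3] = 11,  s[4] = 19.
The sequence repeats with period 3.
So s[30] = s[1 + ((30-1) mod 3)] = s[3] = 11.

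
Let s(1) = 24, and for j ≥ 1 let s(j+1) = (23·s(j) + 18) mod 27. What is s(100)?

21

We have s(1) = 24, s(2) = 3, s(3) = 6, s(4) = 21, s(5) = 15, s(6) = 12, s(7) = 24.
The sequence repeats with period 6.
(100 - 1) mod 6 = 3, so s(100) = s(4) = 21.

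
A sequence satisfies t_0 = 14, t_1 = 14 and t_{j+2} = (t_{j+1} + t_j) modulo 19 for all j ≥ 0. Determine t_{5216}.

9

We have t_0 = 14,  t_1 = 14,  t_2 = 9,  t_3 = 4,  t_4 = 13,  t_5 = 17,  t_6 = 11,  t_7 = 9,  t_8 = 1,  t_9 = 10,  t_{10} = 11,  t_{11} = 2,  t_{12} = 13,  t_{13} = 15,  t_{14} = 9,  t_{15} = 5,  t_{16} = 14,  t_{17} = 0,  t_{18} = 14,  t_{19} = 14.
The sequence repeats with period 18.
(5216 - 0) mod 18 = 14, so t_{5216} = t_{14} = 9.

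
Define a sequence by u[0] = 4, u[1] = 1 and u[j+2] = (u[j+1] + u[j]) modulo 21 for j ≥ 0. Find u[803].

6

u[0] = 4,  u[1] = 1,  u[2] = 5,  u[3] = 6,  u[4] = 11,  u[5] = 17,  u[6] = 7,  u[7] = 3,  u[8] = 10,  u[9] = 13,  u[10] = 2,  u[11] = 15,  u[12] = 17,  u[13] = 11,  u[14] = 7,  u[15] = 18,  u[16] = 4,  u[17] = 1.
Since (u[16], u[17]) = (u[0], u[1]) = (4, 1) (two consecutive terms determine the rest), the sequence is periodic with period 16.
So u[803] = u[0 + ((803-0) mod 16)] = u[3] = 6.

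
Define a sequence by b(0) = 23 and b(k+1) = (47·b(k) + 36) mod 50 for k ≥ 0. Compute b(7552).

Listing terms: b(0) = 23,  b(1) = 17,  b(2) = 35,  b(3) = 31,  b(4) = 43,  b(5) = 7,  b(6) = 15,  b(7) = 41,  b(8) = 13,  b(9) = 47,  b(10) = 45,  b(11) = 1,  b(12) = 33,  b(13) = 37,  b(14) = 25,  b(15) = 11,  b(16) = 3,  b(17) = 27,  b(18) = 5,  b(19) = 21,  b(20) = 23.
Since b(20) = b(0) = 23, the sequence is periodic with period 20.
(7552 - 0) mod 20 = 12, so b(7552) = b(12) = 33.

33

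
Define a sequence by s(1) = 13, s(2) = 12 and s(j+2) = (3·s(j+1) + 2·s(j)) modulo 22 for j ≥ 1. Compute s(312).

16

Listing terms: s(1) = 13,  s(2) = 12,  s(3) = 18,  s(4) = 12,  s(5) = 6,  s(6) = 20,  s(7) = 6,  s(8) = 14,  s(9) = 10,  s(10) = 14,  s(11) = 18,  s(12) = 16,  s(13) = 18,  s(14) = 20,  s(15) = 8,  s(16) = 20,  s(17) = 10,  s(18) = 4,  s(19) = 10,  s(20) = 16,  s(21) = 2,  s(22) = 16,  s(23) = 8,  s(24) = 12,  s(25) = 8,  s(26) = 4,  s(27) = 6,  s(28) = 4,  s(29) = 2,  s(30) = 14,  s(31) = 2,  s(32) = 12,  s(33) = 18.
Since (s(32), s(33)) = (s(2), s(3)) = (12, 18) (two consecutive terms determine the rest), the sequence is eventually periodic: after a pre-period of length 1 it cycles with period 30.
For j ≥ 2, s(j) depends only on (j - 2) mod 30. (312 - 2) mod 30 = 10, so s(312) = s(12) = 16.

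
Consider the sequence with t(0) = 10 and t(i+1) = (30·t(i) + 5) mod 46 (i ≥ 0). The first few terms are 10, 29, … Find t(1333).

5

Listing terms: t(0) = 10, t(1) = 29, t(2) = 1, t(3) = 35, t(4) = 43, t(5) = 7, t(6) = 31, t(7) = 15, t(8) = 41, t(9) = 39, t(10) = 25, t(11) = 19, t(12) = 23, t(13) = 5, t(14) = 17, t(15) = 9, t(16) = 45, t(17) = 21, t(18) = 37, t(19) = 11, t(20) = 13, t(21) = 27, t(22) = 33, t(23) = 29.
Since t(23) = t(1) = 29, the sequence is eventually periodic: after a pre-period of length 1 it cycles with period 22.
For i ≥ 1, t(i) depends only on (i - 1) mod 22. (1333 - 1) mod 22 = 12, so t(1333) = t(13) = 5.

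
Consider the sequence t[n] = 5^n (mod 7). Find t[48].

1

We have t[1] = 5,  t[2] = 4,  t[3] = 6,  t[4] = 2,  t[5] = 3,  t[6] = 1,  t[7] = 5.
Since t[7] = t[1] = 5, the sequence is periodic with period 6.
So t[48] = t[1 + ((48-1) mod 6)] = t[6] = 1.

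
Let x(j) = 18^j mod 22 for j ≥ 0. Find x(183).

2

Listing terms: x(0) = 1, x(1) = 18, x(2) = 16, x(3) = 2, x(4) = 14, x(5) = 10, x(6) = 4, x(7) = 6, x(8) = 20, x(9) = 8, x(10) = 12, x(11) = 18.
Since x(11) = x(1) = 18, the sequence is eventually periodic: after a pre-period of length 1 it cycles with period 10.
For j ≥ 1, x(j) depends only on (j - 1) mod 10. (183 - 1) mod 10 = 2, so x(183) = x(3) = 2.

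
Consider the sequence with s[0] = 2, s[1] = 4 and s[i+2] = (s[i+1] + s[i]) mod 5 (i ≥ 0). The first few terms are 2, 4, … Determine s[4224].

We have s[0] = 2,  s[1] = 4,  s[2] = 1,  s[3] = 0,  s[4] = 1,  s[5] = 1,  s[6] = 2,  s[7] = 3,  s[8] = 0,  s[9] = 3,  s[10] = 3,  s[11] = 1,  s[12] = 4,  s[13] = 0,  s[14] = 4,  s[15] = 4,  s[16] = 3,  s[17] = 2,  s[18] = 0,  s[19] = 2,  s[20] = 2,  s[21] = 4.
Since (s[20], s[21]) = (s[0], s[1]) = (2, 4) (two consecutive terms determine the rest), the sequence is periodic with period 20.
So s[4224] = s[0 + ((4224-0) mod 20)] = s[4] = 1.

1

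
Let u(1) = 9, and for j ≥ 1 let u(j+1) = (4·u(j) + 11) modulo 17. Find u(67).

12

u(1) = 9; u(2) = 13; u(3) = 12; u(4) = 8; u(5) = 9.
The sequence repeats with period 4.
So u(67) = u(1 + ((67-1) mod 4)) = u(3) = 12.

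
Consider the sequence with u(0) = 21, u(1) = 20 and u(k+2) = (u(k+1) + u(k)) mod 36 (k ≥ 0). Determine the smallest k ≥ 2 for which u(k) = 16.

u(0) = 21, u(1) = 20, u(2) = 5, u(3) = 25, u(4) = 30, u(5) = 19, u(6) = 13, u(7) = 32, u(8) = 9, u(9) = 5, u(10) = 14, u(11) = 19, u(12) = 33, u(13) = 16, u(14) = 13, u(15) = 29, u(16) = 6, u(17) = 35, u(18) = 5, u(19) = 4, u(20) = 9, u(21) = 13, u(22) = 22, u(23) = 35, u(24) = 21, u(25) = 20.
The sequence repeats with period 24.
The value 16 first appears (with k ≥ 2) at u(13).

13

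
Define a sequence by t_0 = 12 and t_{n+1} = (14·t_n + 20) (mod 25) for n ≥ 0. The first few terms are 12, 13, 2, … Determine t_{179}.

t_0 = 12, t_1 = 13, t_2 = 2, t_3 = 23, t_4 = 17, t_5 = 8, t_6 = 7, t_7 = 18, t_8 = 22, t_9 = 3, t_{10} = 12.
The sequence repeats with period 10.
So t_{179} = t_{0 + ((179-0) mod 10)} = t_9 = 3.

3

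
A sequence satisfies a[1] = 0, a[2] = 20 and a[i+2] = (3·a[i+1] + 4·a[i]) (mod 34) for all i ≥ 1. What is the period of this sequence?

a[1] = 0; a[2] = 20; a[3] = 26; a[4] = 22; a[5] = 0; a[6] = 20.
Since (a[5], a[6]) = (a[1], a[2]) = (0, 20) (two consecutive terms determine the rest), the sequence is periodic with period 4.

4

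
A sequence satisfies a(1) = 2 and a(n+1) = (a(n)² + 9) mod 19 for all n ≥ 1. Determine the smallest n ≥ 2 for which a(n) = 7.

We have a(1) = 2, a(2) = 13, a(3) = 7, a(4) = 1, a(5) = 10, a(6) = 14, a(7) = 15, a(8) = 6, a(9) = 7.
Since a(9) = a(3) = 7, the sequence is eventually periodic: after a pre-period of length 2 it cycles with period 6.
The value 7 first appears (with n ≥ 2) at a(3).

3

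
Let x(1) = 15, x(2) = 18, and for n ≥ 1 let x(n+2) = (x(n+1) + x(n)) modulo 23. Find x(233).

17

We have x(1) = 15, x(2) = 18, x(3) = 10, x(4) = 5, x(5) = 15, x(6) = 20, x(7) = 12, x(8) = 9, x(9) = 21, x(10) = 7, x(11) = 5, x(12) = 12, x(13) = 17, x(14) = 6, x(15) = 0, x(16) = 6, x(17) = 6, x(18) = 12, x(19) = 18, x(20) = 7, x(21) = 2, x(22) = 9, x(23) = 11, x(24) = 20, x(25) = 8, x(26) = 5, x(27) = 13, x(28) = 18, x(29) = 8, x(30) = 3, x(31) = 11, x(32) = 14, x(33) = 2, x(34) = 16, x(35) = 18, x(36) = 11, x(37) = 6, x(38) = 17, x(39) = 0, x(40) = 17, x(41) = 17, x(42) = 11, x(43) = 5, x(44) = 16, x(45) = 21, x(46) = 14, x(47) = 12, x(48) = 3, x(49) = 15, x(50) = 18.
The sequence repeats with period 48.
(233 - 1) mod 48 = 40, so x(233) = x(41) = 17.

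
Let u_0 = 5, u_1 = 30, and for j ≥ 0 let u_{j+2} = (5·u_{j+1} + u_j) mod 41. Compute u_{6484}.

9

u_0 = 5; u_1 = 30; u_2 = 32; u_3 = 26; u_4 = 39; u_5 = 16; u_6 = 37; u_7 = 37; u_8 = 17; u_9 = 40; u_{10} = 12; u_{11} = 18; u_{12} = 20; u_{13} = 36; u_{14} = 36; u_{15} = 11; u_{16} = 9; u_{17} = 15; u_{18} = 2; u_{19} = 25; u_{20} = 4; u_{21} = 4; u_{22} = 24; u_{23} = 1; u_{24} = 29; u_{25} = 23; u_{26} = 21; u_{27} = 5; u_{28} = 5; u_{29} = 30.
Since (u_{28}, u_{29}) = (u_0, u_1) = (5, 30) (two consecutive terms determine the rest), the sequence is periodic with period 28.
So u_{6484} = u_{0 + ((6484-0) mod 28)} = u_{16} = 9.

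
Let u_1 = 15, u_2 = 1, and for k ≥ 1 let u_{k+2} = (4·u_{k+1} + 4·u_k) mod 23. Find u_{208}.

Computing terms: u_1 = 15; u_2 = 1; u_3 = 18; u_4 = 7; u_5 = 8; u_6 = 14; u_7 = 19; u_8 = 17; u_9 = 6; u_{10} = 0; u_{11} = 1; u_{12} = 4; u_{13} = 20; u_{14} = 4; u_{15} = 4; u_{16} = 9; u_{17} = 6; u_{18} = 14; u_{19} = 11; u_{20} = 8; u_{21} = 7; u_{22} = 14; u_{23} = 15; u_{24} = 1.
Since (u_{23}, u_{24}) = (u_1, u_2) = (15, 1) (two consecutive terms determine the rest), the sequence is periodic with period 22.
So u_{208} = u_{1 + ((208-1) mod 22)} = u_{10} = 0.

0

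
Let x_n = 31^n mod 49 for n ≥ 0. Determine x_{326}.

30

Computing terms: x_0 = 1,  x_1 = 31,  x_2 = 30,  x_3 = 48,  x_4 = 18,  x_5 = 19,  x_6 = 1.
Since x_6 = x_0 = 1, the sequence is periodic with period 6.
So x_{326} = x_{0 + ((326-0) mod 6)} = x_2 = 30.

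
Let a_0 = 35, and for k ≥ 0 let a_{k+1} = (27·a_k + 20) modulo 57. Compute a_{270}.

35

a_0 = 35,  a_1 = 53,  a_2 = 26,  a_3 = 38,  a_4 = 20,  a_5 = 47,  a_6 = 35.
Since a_6 = a_0 = 35, the sequence is periodic with period 6.
(270 - 0) mod 6 = 0, so a_{270} = a_0 = 35.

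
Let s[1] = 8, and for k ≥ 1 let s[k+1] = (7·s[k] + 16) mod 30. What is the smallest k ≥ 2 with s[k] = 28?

9

Computing terms: s[1] = 8, s[2] = 12, s[3] = 10, s[4] = 26, s[5] = 18, s[6] = 22, s[7] = 20, s[8] = 6, s[9] = 28, s[10] = 2, s[11] = 0, s[12] = 16, s[13] = 8.
Since s[13] = s[1] = 8, the sequence is periodic with period 12.
The value 28 first appears (with k ≥ 2) at s[9].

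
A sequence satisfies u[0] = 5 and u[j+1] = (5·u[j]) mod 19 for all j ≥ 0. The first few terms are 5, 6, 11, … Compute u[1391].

Computing terms: u[0] = 5, u[1] = 6, u[2] = 11, u[3] = 17, u[4] = 9, u[5] = 7, u[6] = 16, u[7] = 4, u[8] = 1, u[9] = 5.
Since u[9] = u[0] = 5, the sequence is periodic with period 9.
(1391 - 0) mod 9 = 5, so u[1391] = u[5] = 7.

7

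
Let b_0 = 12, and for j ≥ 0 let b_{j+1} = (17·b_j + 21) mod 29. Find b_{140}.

b_0 = 12; b_1 = 22; b_2 = 18; b_3 = 8; b_4 = 12.
Since b_4 = b_0 = 12, the sequence is periodic with period 4.
So b_{140} = b_{0 + ((140-0) mod 4)} = b_0 = 12.

12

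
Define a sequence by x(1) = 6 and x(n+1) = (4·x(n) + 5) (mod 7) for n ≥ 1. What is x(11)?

We have x(1) = 6, x(2) = 1, x(3) = 2, x(4) = 6.
Since x(4) = x(1) = 6, the sequence is periodic with period 3.
So x(11) = x(1 + ((11-1) mod 3)) = x(2) = 1.

1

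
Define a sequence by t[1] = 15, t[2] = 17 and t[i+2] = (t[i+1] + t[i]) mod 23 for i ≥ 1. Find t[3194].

6

Computing terms: t[1] = 15; t[2] = 17; t[3] = 9; t[4] = 3; t[5] = 12; t[6] = 15; t[7] = 4; t[8] = 19; t[9] = 0; t[10] = 19; t[11] = 19; t[12] = 15; t[13] = 11; t[14] = 3; t[15] = 14; t[16] = 17; t[17] = 8; t[18] = 2; t[19] = 10; t[20] = 12; t[21] = 22; t[22] = 11; t[23] = 10; t[24] = 21; t[25] = 8; t[26] = 6; t[27] = 14; t[28] = 20; t[29] = 11; t[30] = 8; t[31] = 19; t[32] = 4; t[33] = 0; t[34] = 4; t[35] = 4; t[36] = 8; t[37] = 12; t[38] = 20; t[39] = 9; t[40] = 6; t[41] = 15; t[42] = 21; t[43] = 13; t[44] = 11; t[45] = 1; t[46] = 12; t[47] = 13; t[48] = 2; t[49] = 15; t[50] = 17.
Since (t[49], t[50]) = (t[1], t[2]) = (15, 17) (two consecutive terms determine the rest), the sequence is periodic with period 48.
(3194 - 1) mod 48 = 25, so t[3194] = t[26] = 6.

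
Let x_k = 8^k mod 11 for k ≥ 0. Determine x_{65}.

10

x_0 = 1; x_1 = 8; x_2 = 9; x_3 = 6; x_4 = 4; x_5 = 10; x_6 = 3; x_7 = 2; x_8 = 5; x_9 = 7; x_{10} = 1.
The sequence repeats with period 10.
So x_{65} = x_{0 + ((65-0) mod 10)} = x_5 = 10.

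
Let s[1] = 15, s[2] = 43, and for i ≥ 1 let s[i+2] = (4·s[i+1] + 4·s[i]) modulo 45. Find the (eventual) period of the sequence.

24

Listing terms: s[1] = 15,  s[2] = 43,  s[3] = 7,  s[4] = 20,  s[5] = 18,  s[6] = 17,  s[7] = 5,  s[8] = 43,  s[9] = 12,  s[10] = 40,  s[11] = 28,  s[12] = 2,  s[13] = 30,  s[14] = 38,  s[15] = 2,  s[16] = 25,  s[17] = 18,  s[18] = 37,  s[19] = 40,  s[20] = 38,  s[21] = 42,  s[22] = 5,  s[23] = 8,  s[24] = 7,  s[25] = 15,  s[26] = 43.
The sequence repeats with period 24.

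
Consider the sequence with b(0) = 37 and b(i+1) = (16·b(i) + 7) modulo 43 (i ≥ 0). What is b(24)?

We have b(0) = 37,  b(1) = 40,  b(2) = 2,  b(3) = 39,  b(4) = 29,  b(5) = 41,  b(6) = 18,  b(7) = 37.
The sequence repeats with period 7.
(24 - 0) mod 7 = 3, so b(24) = b(3) = 39.

39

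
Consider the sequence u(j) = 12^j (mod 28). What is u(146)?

We have u(1) = 12, u(2) = 4, u(3) = 20, u(4) = 16, u(5) = 24, u(6) = 8, u(7) = 12.
The sequence repeats with period 6.
So u(146) = u(1 + ((146-1) mod 6)) = u(2) = 4.

4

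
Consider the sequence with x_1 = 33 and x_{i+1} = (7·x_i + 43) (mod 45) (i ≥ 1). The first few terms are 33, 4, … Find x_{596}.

Computing terms: x_1 = 33,  x_2 = 4,  x_3 = 26,  x_4 = 0,  x_5 = 43,  x_6 = 29,  x_7 = 21,  x_8 = 10,  x_9 = 23,  x_{10} = 24,  x_{11} = 31,  x_{12} = 35,  x_{13} = 18,  x_{14} = 34,  x_{15} = 11,  x_{16} = 30,  x_{17} = 28,  x_{18} = 14,  x_{19} = 6,  x_{20} = 40,  x_{21} = 8,  x_{22} = 9,  x_{23} = 16,  x_{24} = 20,  x_{25} = 3,  x_{26} = 19,  x_{27} = 41,  x_{28} = 15,  x_{29} = 13,  x_{30} = 44,  x_{31} = 36,  x_{32} = 25,  x_{33} = 38,  x_{34} = 39,  x_{35} = 1,  x_{36} = 5,  x_{37} = 33.
The sequence repeats with period 36.
(596 - 1) mod 36 = 19, so x_{596} = x_{20} = 40.

40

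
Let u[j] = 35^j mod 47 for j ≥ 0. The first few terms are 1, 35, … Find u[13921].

20

We have u[0] = 1; u[1] = 35; u[2] = 3; u[3] = 11; u[4] = 9; u[5] = 33; u[6] = 27; u[7] = 5; u[8] = 34; u[9] = 15; u[10] = 8; u[11] = 45; u[12] = 24; u[13] = 41; u[14] = 25; u[15] = 29; u[16] = 28; u[17] = 40; u[18] = 37; u[19] = 26; u[20] = 17; u[21] = 31; u[22] = 4; u[23] = 46; u[24] = 12; u[25] = 44; u[26] = 36; u[27] = 38; u[28] = 14; u[29] = 20; u[30] = 42; u[31] = 13; u[32] = 32; u[33] = 39; u[34] = 2; u[35] = 23; u[36] = 6; u[37] = 22; u[38] = 18; u[39] = 19; u[40] = 7; u[41] = 10; u[42] = 21; u[43] = 30; u[44] = 16; u[45] = 43; u[46] = 1.
Since u[46] = u[0] = 1, the sequence is periodic with period 46.
(13921 - 0) mod 46 = 29, so u[13921] = u[29] = 20.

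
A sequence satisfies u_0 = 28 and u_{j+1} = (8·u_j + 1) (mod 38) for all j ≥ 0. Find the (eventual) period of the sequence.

6

Listing terms: u_0 = 28; u_1 = 35; u_2 = 15; u_3 = 7; u_4 = 19; u_5 = 1; u_6 = 9; u_7 = 35.
Since u_7 = u_1 = 35, the sequence is eventually periodic: after a pre-period of length 1 it cycles with period 6.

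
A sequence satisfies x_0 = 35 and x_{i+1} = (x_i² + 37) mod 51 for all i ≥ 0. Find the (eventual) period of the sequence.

4

x_0 = 35,  x_1 = 38,  x_2 = 2,  x_3 = 41,  x_4 = 35.
The sequence repeats with period 4.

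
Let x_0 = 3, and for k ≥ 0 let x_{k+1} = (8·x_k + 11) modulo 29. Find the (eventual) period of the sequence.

28

We have x_0 = 3, x_1 = 6, x_2 = 1, x_3 = 19, x_4 = 18, x_5 = 10, x_6 = 4, x_7 = 14, x_8 = 7, x_9 = 9, x_{10} = 25, x_{11} = 8, x_{12} = 17, x_{13} = 2, x_{14} = 27, x_{15} = 24, x_{16} = 0, x_{17} = 11, x_{18} = 12, x_{19} = 20, x_{20} = 26, x_{21} = 16, x_{22} = 23, x_{23} = 21, x_{24} = 5, x_{25} = 22, x_{26} = 13, x_{27} = 28, x_{28} = 3.
Since x_{28} = x_0 = 3, the sequence is periodic with period 28.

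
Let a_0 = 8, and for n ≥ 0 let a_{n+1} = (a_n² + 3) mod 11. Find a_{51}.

Listing terms: a_0 = 8; a_1 = 1; a_2 = 4; a_3 = 8.
The sequence repeats with period 3.
(51 - 0) mod 3 = 0, so a_{51} = a_0 = 8.

8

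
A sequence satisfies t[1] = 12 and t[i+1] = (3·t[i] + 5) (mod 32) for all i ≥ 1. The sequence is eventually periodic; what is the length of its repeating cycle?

We have t[1] = 12, t[2] = 9, t[3] = 0, t[4] = 5, t[5] = 20, t[6] = 1, t[7] = 8, t[8] = 29, t[9] = 28, t[10] = 25, t[11] = 16, t[12] = 21, t[13] = 4, t[14] = 17, t[15] = 24, t[16] = 13, t[17] = 12.
The sequence repeats with period 16.

16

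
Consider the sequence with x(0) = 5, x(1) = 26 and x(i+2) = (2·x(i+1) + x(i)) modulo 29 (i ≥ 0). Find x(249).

x(0) = 5,  x(1) = 26,  x(2) = 28,  x(3) = 24,  x(4) = 18,  x(5) = 2,  x(6) = 22,  x(7) = 17,  x(8) = 27,  x(9) = 13,  x(10) = 24,  x(11) = 3,  x(12) = 1,  x(13) = 5,  x(14) = 11,  x(15) = 27,  x(16) = 7,  x(17) = 12,  x(18) = 2,  x(19) = 16,  x(20) = 5,  x(21) = 26.
The sequence repeats with period 20.
So x(249) = x(0 + ((249-0) mod 20)) = x(9) = 13.

13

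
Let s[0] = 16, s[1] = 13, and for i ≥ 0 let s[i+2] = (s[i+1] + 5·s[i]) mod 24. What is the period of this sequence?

12

We have s[0] = 16; s[1] = 13; s[2] = 21; s[3] = 14; s[4] = 23; s[5] = 21; s[6] = 16; s[7] = 1; s[8] = 9; s[9] = 14; s[10] = 11; s[11] = 9; s[12] = 16; s[13] = 13.
The sequence repeats with period 12.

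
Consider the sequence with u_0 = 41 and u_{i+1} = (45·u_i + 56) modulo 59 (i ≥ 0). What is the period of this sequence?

We have u_0 = 41,  u_1 = 13,  u_2 = 51,  u_3 = 50,  u_4 = 5,  u_5 = 45,  u_6 = 16,  u_7 = 9,  u_8 = 48,  u_9 = 33,  u_{10} = 7,  u_{11} = 17,  u_{12} = 54,  u_{13} = 8,  u_{14} = 3,  u_{15} = 14,  u_{16} = 37,  u_{17} = 10,  u_{18} = 34,  u_{19} = 52,  u_{20} = 36,  u_{21} = 24,  u_{22} = 15,  u_{23} = 23,  u_{24} = 29,  u_{25} = 4,  u_{26} = 0,  u_{27} = 56,  u_{28} = 39,  u_{29} = 41.
The sequence repeats with period 29.

29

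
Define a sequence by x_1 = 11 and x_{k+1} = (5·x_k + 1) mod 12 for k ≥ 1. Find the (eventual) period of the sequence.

4

Listing terms: x_1 = 11; x_2 = 8; x_3 = 5; x_4 = 2; x_5 = 11.
The sequence repeats with period 4.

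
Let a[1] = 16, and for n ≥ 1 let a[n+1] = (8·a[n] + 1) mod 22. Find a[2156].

a[1] = 16,  a[2] = 19,  a[3] = 21,  a[4] = 15,  a[5] = 11,  a[6] = 1,  a[7] = 9,  a[8] = 7,  a[9] = 13,  a[10] = 17,  a[11] = 5,  a[12] = 19.
Since a[12] = a[2] = 19, the sequence is eventually periodic: after a pre-period of length 1 it cycles with period 10.
For n ≥ 2, a[n] depends only on (n - 2) mod 10. (2156 - 2) mod 10 = 4, so a[2156] = a[6] = 1.

1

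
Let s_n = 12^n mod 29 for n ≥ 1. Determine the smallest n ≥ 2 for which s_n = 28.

Computing terms: s_1 = 12; s_2 = 28; s_3 = 17; s_4 = 1; s_5 = 12.
Since s_5 = s_1 = 12, the sequence is periodic with period 4.
The value 28 first appears (with n ≥ 2) at s_2.

2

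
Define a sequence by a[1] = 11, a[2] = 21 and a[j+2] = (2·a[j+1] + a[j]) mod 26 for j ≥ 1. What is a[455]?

21

a[1] = 11,  a[2] = 21,  a[3] = 1,  a[4] = 23,  a[5] = 21,  a[6] = 13,  a[7] = 21,  a[8] = 3,  a[9] = 1,  a[10] = 5,  a[11] = 11,  a[12] = 1,  a[13] = 13,  a[14] = 1,  a[15] = 15,  a[16] = 5,  a[17] = 25,  a[18] = 3,  a[19] = 5,  a[20] = 13,  a[21] = 5,  a[22] = 23,  a[23] = 25,  a[24] = 21,  a[25] = 15,  a[26] = 25,  a[27] = 13,  a[28] = 25,  a[29] = 11,  a[30] = 21.
Since (a[29], a[30]) = (a[1], a[2]) = (11, 21) (two consecutive terms determine the rest), the sequence is periodic with period 28.
So a[455] = a[1 + ((455-1) mod 28)] = a[7] = 21.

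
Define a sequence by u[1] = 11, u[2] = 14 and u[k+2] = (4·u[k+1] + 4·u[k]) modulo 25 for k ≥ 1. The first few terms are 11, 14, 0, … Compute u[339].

15

We have u[1] = 11, u[2] = 14, u[3] = 0, u[4] = 6, u[5] = 24, u[6] = 20, u[7] = 1, u[8] = 9, u[9] = 15, u[10] = 21, u[11] = 19, u[12] = 10, u[13] = 16, u[14] = 4, u[15] = 5, u[16] = 11, u[17] = 14.
The sequence repeats with period 15.
So u[339] = u[1 + ((339-1) mod 15)] = u[9] = 15.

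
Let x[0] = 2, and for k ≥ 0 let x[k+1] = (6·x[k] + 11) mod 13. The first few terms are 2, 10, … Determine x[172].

7

x[0] = 2; x[1] = 10; x[2] = 6; x[3] = 8; x[4] = 7; x[5] = 1; x[6] = 4; x[7] = 9; x[8] = 0; x[9] = 11; x[10] = 12; x[11] = 5; x[12] = 2.
Since x[12] = x[0] = 2, the sequence is periodic with period 12.
(172 - 0) mod 12 = 4, so x[172] = x[4] = 7.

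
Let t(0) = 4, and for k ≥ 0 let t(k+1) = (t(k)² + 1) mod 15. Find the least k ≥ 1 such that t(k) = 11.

3

Computing terms: t(0) = 4, t(1) = 2, t(2) = 5, t(3) = 11, t(4) = 2.
Since t(4) = t(1) = 2, the sequence is eventually periodic: after a pre-period of length 1 it cycles with period 3.
The value 11 first appears (with k ≥ 1) at t(3).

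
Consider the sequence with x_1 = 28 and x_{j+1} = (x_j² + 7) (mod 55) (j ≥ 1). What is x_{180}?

We have x_1 = 28, x_2 = 21, x_3 = 8, x_4 = 16, x_5 = 43, x_6 = 41, x_7 = 38, x_8 = 21.
Since x_8 = x_2 = 21, the sequence is eventually periodic: after a pre-period of length 1 it cycles with period 6.
For j ≥ 2, x_j depends only on (j - 2) mod 6. (180 - 2) mod 6 = 4, so x_{180} = x_6 = 41.

41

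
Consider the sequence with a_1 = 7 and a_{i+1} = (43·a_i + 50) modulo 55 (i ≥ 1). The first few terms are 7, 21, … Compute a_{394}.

21

a_1 = 7, a_2 = 21, a_3 = 18, a_4 = 54, a_5 = 7.
The sequence repeats with period 4.
(394 - 1) mod 4 = 1, so a_{394} = a_2 = 21.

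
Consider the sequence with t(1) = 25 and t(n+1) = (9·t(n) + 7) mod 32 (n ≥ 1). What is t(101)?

5

Listing terms: t(1) = 25,  t(2) = 8,  t(3) = 15,  t(4) = 14,  t(5) = 5,  t(6) = 20,  t(7) = 27,  t(8) = 26,  t(9) = 17,  t(10) = 0,  t(11) = 7,  t(12) = 6,  t(13) = 29,  t(14) = 12,  t(15) = 19,  t(16) = 18,  t(17) = 9,  t(18) = 24,  t(19) = 31,  t(20) = 30,  t(21) = 21,  t(22) = 4,  t(23) = 11,  t(24) = 10,  t(25) = 1,  t(26) = 16,  t(27) = 23,  t(28) = 22,  t(29) = 13,  t(30) = 28,  t(31) = 3,  t(32) = 2,  t(33) = 25.
Since t(33) = t(1) = 25, the sequence is periodic with period 32.
(101 - 1) mod 32 = 4, so t(101) = t(5) = 5.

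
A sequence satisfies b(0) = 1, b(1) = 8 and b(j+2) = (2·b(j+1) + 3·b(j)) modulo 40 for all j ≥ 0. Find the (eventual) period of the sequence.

8

We have b(0) = 1; b(1) = 8; b(2) = 19; b(3) = 22; b(4) = 21; b(5) = 28; b(6) = 39; b(7) = 2; b(8) = 1; b(9) = 8.
The sequence repeats with period 8.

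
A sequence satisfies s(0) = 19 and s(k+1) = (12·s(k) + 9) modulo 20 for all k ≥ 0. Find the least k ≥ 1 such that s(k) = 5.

3

Listing terms: s(0) = 19; s(1) = 17; s(2) = 13; s(3) = 5; s(4) = 9; s(5) = 17.
Since s(5) = s(1) = 17, the sequence is eventually periodic: after a pre-period of length 1 it cycles with period 4.
The value 5 first appears (with k ≥ 1) at s(3).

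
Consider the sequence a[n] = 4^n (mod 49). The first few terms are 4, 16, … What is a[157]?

25

a[1] = 4, a[2] = 16, a[3] = 15, a[4] = 11, a[5] = 44, a[6] = 29, a[7] = 18, a[8] = 23, a[9] = 43, a[10] = 25, a[11] = 2, a[12] = 8, a[13] = 32, a[14] = 30, a[15] = 22, a[16] = 39, a[17] = 9, a[18] = 36, a[19] = 46, a[20] = 37, a[21] = 1, a[22] = 4.
Since a[22] = a[1] = 4, the sequence is periodic with period 21.
(157 - 1) mod 21 = 9, so a[157] = a[10] = 25.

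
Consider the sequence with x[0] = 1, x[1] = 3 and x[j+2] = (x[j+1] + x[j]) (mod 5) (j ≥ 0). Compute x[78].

4

We have x[0] = 1,  x[1] = 3,  x[2] = 4,  x[3] = 2,  x[4] = 1,  x[5] = 3.
The sequence repeats with period 4.
(78 - 0) mod 4 = 2, so x[78] = x[2] = 4.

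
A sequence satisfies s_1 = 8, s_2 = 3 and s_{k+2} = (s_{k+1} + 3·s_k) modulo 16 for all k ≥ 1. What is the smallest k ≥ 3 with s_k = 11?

3

Listing terms: s_1 = 8, s_2 = 3, s_3 = 11, s_4 = 4, s_5 = 5, s_6 = 1, s_7 = 0, s_8 = 3, s_9 = 3, s_{10} = 12, s_{11} = 5, s_{12} = 9, s_{13} = 8, s_{14} = 3.
Since (s_{13}, s_{14}) = (s_1, s_2) = (8, 3) (two consecutive terms determine the rest), the sequence is periodic with period 12.
The value 11 first appears (with k ≥ 3) at s_3.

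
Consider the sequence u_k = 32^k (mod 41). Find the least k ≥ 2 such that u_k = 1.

Listing terms: u_1 = 32, u_2 = 40, u_3 = 9, u_4 = 1, u_5 = 32.
The sequence repeats with period 4.
The value 1 first appears (with k ≥ 2) at u_4.

4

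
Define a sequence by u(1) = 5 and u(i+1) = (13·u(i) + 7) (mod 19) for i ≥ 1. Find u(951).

2

u(1) = 5; u(2) = 15; u(3) = 12; u(4) = 11; u(5) = 17; u(6) = 0; u(7) = 7; u(8) = 3; u(9) = 8; u(10) = 16; u(11) = 6; u(12) = 9; u(13) = 10; u(14) = 4; u(15) = 2; u(16) = 14; u(17) = 18; u(18) = 13; u(19) = 5.
The sequence repeats with period 18.
So u(951) = u(1 + ((951-1) mod 18)) = u(15) = 2.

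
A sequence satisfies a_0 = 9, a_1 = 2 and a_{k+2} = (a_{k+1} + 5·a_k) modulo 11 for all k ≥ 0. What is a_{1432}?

1

Computing terms: a_0 = 9, a_1 = 2, a_2 = 3, a_3 = 2, a_4 = 6, a_5 = 5, a_6 = 2, a_7 = 5, a_8 = 4, a_9 = 7, a_{10} = 5, a_{11} = 7, a_{12} = 10, a_{13} = 1, a_{14} = 7, a_{15} = 1, a_{16} = 3, a_{17} = 8, a_{18} = 1, a_{19} = 8, a_{20} = 2, a_{21} = 9, a_{22} = 8, a_{23} = 9, a_{24} = 5, a_{25} = 6, a_{26} = 9, a_{27} = 6, a_{28} = 7, a_{29} = 4, a_{30} = 6, a_{31} = 4, a_{32} = 1, a_{33} = 10, a_{34} = 4, a_{35} = 10, a_{36} = 8, a_{37} = 3, a_{38} = 10, a_{39} = 3, a_{40} = 9, a_{41} = 2.
Since (a_{40}, a_{41}) = (a_0, a_1) = (9, 2) (two consecutive terms determine the rest), the sequence is periodic with period 40.
So a_{1432} = a_{0 + ((1432-0) mod 40)} = a_{32} = 1.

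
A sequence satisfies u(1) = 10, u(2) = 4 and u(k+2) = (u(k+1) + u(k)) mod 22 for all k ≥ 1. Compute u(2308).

0

Computing terms: u(1) = 10; u(2) = 4; u(3) = 14; u(4) = 18; u(5) = 10; u(6) = 6; u(7) = 16; u(8) = 0; u(9) = 16; u(10) = 16; u(11) = 10; u(12) = 4.
Since (u(11), u(12)) = (u(1), u(2)) = (10, 4) (two consecutive terms determine the rest), the sequence is periodic with period 10.
(2308 - 1) mod 10 = 7, so u(2308) = u(8) = 0.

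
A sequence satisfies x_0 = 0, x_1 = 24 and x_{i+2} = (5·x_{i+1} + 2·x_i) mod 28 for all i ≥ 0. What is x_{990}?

24

x_0 = 0; x_1 = 24; x_2 = 8; x_3 = 4; x_4 = 8; x_5 = 20; x_6 = 4; x_7 = 4; x_8 = 0; x_9 = 8; x_{10} = 12; x_{11} = 20; x_{12} = 12; x_{13} = 16; x_{14} = 20; x_{15} = 20; x_{16} = 0; x_{17} = 12; x_{18} = 4; x_{19} = 16; x_{20} = 4; x_{21} = 24; x_{22} = 16; x_{23} = 16; x_{24} = 0; x_{25} = 4; x_{26} = 20; x_{27} = 24; x_{28} = 20; x_{29} = 8; x_{30} = 24; x_{31} = 24; x_{32} = 0; x_{33} = 20; x_{34} = 16; x_{35} = 8; x_{36} = 16; x_{37} = 12; x_{38} = 8; x_{39} = 8; x_{40} = 0; x_{41} = 16; x_{42} = 24; x_{43} = 12; x_{44} = 24; x_{45} = 4; x_{46} = 12; x_{47} = 12; x_{48} = 0; x_{49} = 24.
Since (x_{48}, x_{49}) = (x_0, x_1) = (0, 24) (two consecutive terms determine the rest), the sequence is periodic with period 48.
(990 - 0) mod 48 = 30, so x_{990} = x_{30} = 24.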